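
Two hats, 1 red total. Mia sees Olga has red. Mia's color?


Total red = 1, Olga = red
Red accounted for: 1
Remaining for Mia: 0
Mia's hat is blue.

blue


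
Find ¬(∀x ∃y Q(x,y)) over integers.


Original: ∀x ∃y Q(x,y)
Rule: ¬∀→∃, ¬∃→∀, negate predicate.
Negation: ∃x ∀y ¬Q(x,y)

∃x ∀y ¬Q(x,y)


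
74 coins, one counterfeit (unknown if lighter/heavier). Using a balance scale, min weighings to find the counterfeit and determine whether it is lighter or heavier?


Let n = 74. 148 possibilities (n coins × lighter/heavier); each weighing has 3 outcomes.
Bound for k weighings: say the first weighing puts j coins on each pan. If it tips, the 2j weighed coins remain suspects (each with a known direction) and k-1 weighings give 3^(k-1) outcomes; 3^(k-1) is odd, so 2j ≤ 3^(k-1) - 1. If it balances, the n - 2j unweighed coins remain with direction unknown: 2(n - 2j) ≤ 3^(k-1) - 1 by the same parity argument. Adding, n ≤ (3^(k-1) - 1) + (3^(k-1) - 1)/2 = (3^k - 3)/2, and the classical three-group strategy achieves this (3 coins in 2 weighings, 12 in 3, 39 in 4, 120 in 5).
So we need the smallest k with (3^k - 3)/2 ≥ 74.
k = 4: (3^4 - 3)/2 = 39 < 74 ✗
k = 5: (3^5 - 3)/2 = 120 ≥ 74 ✓

5


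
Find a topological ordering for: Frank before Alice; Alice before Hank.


Constraints: Frank before Alice; Alice before Hank
Method: repeatedly schedule the remaining task that has no remaining task required before it.
  Step 1: remaining {Alice, Hank, Frank}; every task except Frank still has a predecessor pending → schedule Frank.
  Step 2: remaining {Alice, Hank}; every task except Alice still has a predecessor pending → schedule Alice.
  Step 3: only Hank remains → schedule Hank.
Resulting order:

Frank → Alice → Hank


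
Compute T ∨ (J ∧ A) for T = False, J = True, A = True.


T = False, J = True, A = True
Step 1: J ∧ A = True AND True = True
Step 2: T ∨ True = False OR True = True
AND evaluated first (higher precedence); then OR applied.

True


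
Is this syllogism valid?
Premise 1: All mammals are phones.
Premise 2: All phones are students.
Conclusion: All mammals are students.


Premise 1: All mammals are phones.
Premise 2: All phones are students.
Conclusion: All mammals are students.
Barbara syllogism (AAA-1): All A are B, All B are C → All A are C.
Middle term (phones) distributed in premise 2.

Valid


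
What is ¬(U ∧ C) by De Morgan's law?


De Morgan's law: ¬(P ∧ Q) ≡ ¬P ∨ ¬Q
¬(U ∧ C) = ¬U ∨ ¬C

¬U ∨ ¬C


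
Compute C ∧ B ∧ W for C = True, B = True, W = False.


C = True, B = True, W = False
Step 1: C ∧ B = True AND True = True
Step 2: (True) ∧ W = (True) AND False = False
AND is true only when ALL operands are true.

False


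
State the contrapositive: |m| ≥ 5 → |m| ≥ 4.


Original: If |m| ≥ 5, then |m| ≥ 4
Contrapositive: If ¬Q, then ¬P
Negate Q: not (|m| ≥ 4)
Negate P: not (|m| ≥ 5)

If not (|m| ≥ 4), then not (|m| ≥ 5).


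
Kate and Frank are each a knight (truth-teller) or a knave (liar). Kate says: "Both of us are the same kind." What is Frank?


Kate says: "Both of us are the same kind."
Case 1: Kate is a Knight (truth-teller)
  Statement is true → they ARE the same → Frank is also a Knight
Case 2: Kate is a Knave (liar)
  Statement is false → they are NOT the same → Frank is a Knight
In both cases, Frank is a Knight.

Knight


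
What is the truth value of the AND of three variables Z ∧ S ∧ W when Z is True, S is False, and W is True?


Z = True, S = False, W = True
Step 1: Z ∧ S = True AND False = False
Step 2: (False) ∧ W = (False) AND True = False
AND is true only when ALL operands are true.

False


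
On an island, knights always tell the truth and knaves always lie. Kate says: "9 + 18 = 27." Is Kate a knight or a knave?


Statement: "9 + 18 = 27."
Actual: 9 + 18 = 27
Claimed: 27
Statement is TRUE → Kate tells the truth → Knight

Knight


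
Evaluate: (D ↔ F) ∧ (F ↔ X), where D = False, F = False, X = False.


D = False, F = False, X = False
Step 1: D ↔ F is true when D and F have the same value. Result: True
Step 2: F ↔ X is true when F and X have the same value. Result: True
Step 3: True ∧ True = True

True


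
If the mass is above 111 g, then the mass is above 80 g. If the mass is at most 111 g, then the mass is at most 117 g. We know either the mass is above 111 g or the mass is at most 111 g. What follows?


Constructive dilemma: (P → Q) ∧ (R → S), P ∨ R ⊢ Q ∨ S
Premise 1: the mass is above 111 g → the mass is above 80 g
Premise 2: the mass is at most 111 g → the mass is at most 117 g
Premise 3: the mass is above 111 g ∨ the mass is at most 111 g
Case 1: Assuming the mass is above 111 g, then by Premise 1, the mass is above 80 g.
Case 2: Assuming the mass is at most 111 g, then by Premise 2, the mass is at most 117 g.
Since one of the mass is above 111 g or the mass is at most 111 g must hold, we get the mass is above 80 g or the mass is at most 117 g.

The mass is above 80 g or the mass is at most 117 g.


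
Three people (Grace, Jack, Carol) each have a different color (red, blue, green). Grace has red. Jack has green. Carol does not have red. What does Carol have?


From clues:
  Jack → green
  Grace → red
By elimination, Carol gets the remaining.

blue


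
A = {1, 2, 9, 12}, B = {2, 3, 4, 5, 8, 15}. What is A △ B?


A = {1, 2, 9, 12}
B = {2, 3, 4, 5, 8, 15}
Operation: symmetric difference
In A only: [1, 9, 12], in B only: [3, 4, 5, 8, 15]

{1, 3, 4, 5, 8, 9, 12, 15}


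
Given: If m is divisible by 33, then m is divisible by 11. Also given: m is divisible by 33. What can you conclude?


Modus ponens: P → Q, P ⊢ Q
P: m is divisible by 33
Q: m is divisible by 11
We have P → Q and P is true.
By modus ponens, Q must be true.

m is divisible by 11


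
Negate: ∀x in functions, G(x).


Original: ∀x G(x)
Rule: ¬∀→∃, ¬∃→∀, negate predicate.
Negation: ∃x ¬G(x)

∃x ¬G(x)


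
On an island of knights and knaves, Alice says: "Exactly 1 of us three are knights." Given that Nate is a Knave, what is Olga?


Alice claims exactly 1 knights among Alice, Nate, Olga.
Given: Nate is a Knave.

Case 1: Alice is a Knight (tells truth)
  Then exactly 1 of the three are knights.
  Counting Alice, Nate: 1 knight(s) so far. Need 0 more → Olga = Knave.
Case 2: Alice is a Knave (lies)
  Then the count is NOT 1.
  If Olga = Knight, count = 1 = 1 → claim would be true, contradicts lie.
  If Olga = Knave, count = 0 ≠ 1 → lie confirmed ✓

Olga is a Knave.

Knave


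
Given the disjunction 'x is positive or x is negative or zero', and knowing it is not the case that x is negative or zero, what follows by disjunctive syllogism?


Disjunctive syllogism: P ∨ Q, ¬P ⊢ Q
Disjunction: x is positive ∨ x is negative or zero
We know it is not the case that x is negative or zero.
By disjunctive syllogism, the other disjunct must be true.

x is positive


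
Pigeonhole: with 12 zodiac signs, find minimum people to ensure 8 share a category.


Pigeonhole: to guarantee k in one of n categories, need (k-1)×n + 1.
k = 8, n = 12
Minimum = (8-1) × 12 + 1 = 7 × 12 + 1

85


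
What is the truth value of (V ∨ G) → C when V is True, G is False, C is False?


V = True, G = False, C = False
Step 1: V ∨ G = True OR False = True
Step 2: (True) → C: false only when antecedent=True and C=False.
Result: False

False


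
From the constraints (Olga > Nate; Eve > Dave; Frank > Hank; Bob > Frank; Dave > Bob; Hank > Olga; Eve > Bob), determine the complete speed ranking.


Constraints: Olga > Nate; Eve > Dave; Frank > Hank; Bob > Frank; Dave > Bob; Hank > Olga; Eve > Bob
Method: at each step, the next-highest is the one remaining person who never appears on the smaller side of a constraint between remaining people.
  Step 1: remaining {Bob, Eve, Frank, Hank, Dave, Nate, Olga}; on the smaller side: {Bob, Frank, Hank, Dave, Nate, Olga} → Eve is next (Eve > Dave; Eve > Bob).
  Step 2: remaining {Bob, Frank, Hank, Dave, Nate, Olga}; on the smaller side: {Bob, Frank, Hank, Nate, Olga} → Dave is next (Dave > Bob).
  Step 3: remaining {Bob, Frank, Hank, Nate, Olga}; on the smaller side: {Frank, Hank, Nate, Olga} → Bob is next (Bob > Frank).
  Step 4: remaining {Frank, Hank, Nate, Olga}; on the smaller side: {Hank, Nate, Olga} → Frank is next (Frank > Hank).
  Step 5: remaining {Hank, Nate, Olga}; on the smaller side: {Nate, Olga} → Hank is next (Hank > Olga).
  Step 6: remaining {Nate, Olga}; on the smaller side: {Nate} → Olga is next (Olga > Nate).
  Step 7: only Nate remains → lowest.
Final ranking (highest to lowest):

Eve > Dave > Bob > Frank > Hank > Olga > Nate


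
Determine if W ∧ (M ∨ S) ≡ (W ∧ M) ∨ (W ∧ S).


Expression 1: W ∧ (M ∨ S)
Expression 2: (W ∧ M) ∨ (W ∧ S)
Truth table (W M S | Expr1 Expr2):
  T T T |   T     T
  T T F |   T     T
  T F T |   T     T
  T F F |   F     F
  F T T |   F     F
  F T F |   F     F
  F F T |   F     F
  F F F |   F     F
All 8 rows agree, so the expressions are logically equivalent.

Yes


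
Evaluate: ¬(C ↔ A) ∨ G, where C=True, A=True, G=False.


C = True, A = True, G = False
Expression: ¬(C ↔ A) ∨ G
Step 1: C ↔ A = (True iff True) = True
Step 2: ¬(C ↔ A) = NOT True = False
Step 3: (False) ∨ G = False OR False = False

False


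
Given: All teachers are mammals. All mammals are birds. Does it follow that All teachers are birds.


Premise 1: All teachers are mammals.
Premise 2: All mammals are birds.
Conclusion: All teachers are birds.
Barbara syllogism (AAA-1): All A are B, All B are C → All A are C.
Middle term (mammals) distributed in premise 2.

Valid


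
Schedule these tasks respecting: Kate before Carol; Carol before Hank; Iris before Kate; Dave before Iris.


Constraints: Kate before Carol; Carol before Hank; Iris before Kate; Dave before Iris
Method: repeatedly schedule the remaining task that has no remaining task required before it.
  Step 1: remaining {Iris, Hank, Dave, Kate, Carol}; every task except Dave still has a predecessor pending → schedule Dave.
  Step 2: remaining {Iris, Hank, Kate, Carol}; every task except Iris still has a predecessor pending → schedule Iris.
  Step 3: remaining {Hank, Kate, Carol}; every task except Kate still has a predecessor pending → schedule Kate.
  Step 4: remaining {Hank, Carol}; every task except Carol still has a predecessor pending → schedule Carol.
  Step 5: only Hank remains → schedule Hank.
Resulting order:

Dave → Iris → Kate → Carol → Hank


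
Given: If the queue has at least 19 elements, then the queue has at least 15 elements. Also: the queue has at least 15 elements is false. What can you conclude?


Modus tollens: P → Q, ¬Q ⊢ ¬P
P: the queue has at least 19 elements
Q: the queue has at least 15 elements
We have P → Q and Q is false.
By modus tollens, P must be false.

It is not the case that the queue has at least 19 elements


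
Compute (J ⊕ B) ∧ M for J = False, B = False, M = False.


J = False, B = False, M = False
Step 1: J ⊕ B = False XOR False = False
Step 2: False ∧ M = False AND False = False
XOR true when exactly one of J,B is true; then AND with M.

False


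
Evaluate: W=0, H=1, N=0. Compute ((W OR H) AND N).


W OR H = 0|1 = 1
1 AND 0 = 0

0


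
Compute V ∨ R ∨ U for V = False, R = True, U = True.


V = False, R = True, U = True
Step 1: V ∨ R = False OR True = True
Step 2: True ∨ U = True OR True = True
OR is true when at least one operand is true.

True


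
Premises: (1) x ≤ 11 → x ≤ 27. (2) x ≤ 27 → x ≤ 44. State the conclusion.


Hypothetical syllogism: P → Q, Q → R ⊢ P → R
Premise 1: x ≤ 11 → x ≤ 27
Premise 2: x ≤ 27 → x ≤ 44
Chain the implications: the middle term (x ≤ 27) links the two.
Conclusion: If x ≤ 11, then x ≤ 44.

If x ≤ 11, then x ≤ 44.


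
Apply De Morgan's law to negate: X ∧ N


De Morgan's law: ¬(P ∧ Q) ≡ ¬P ∨ ¬Q
¬(X ∧ N) = ¬X ∨ ¬N

¬X ∨ ¬N


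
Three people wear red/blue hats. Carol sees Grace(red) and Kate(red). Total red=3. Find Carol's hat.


Total red = 3, seen red = 2
Own red = 3 - 2 = 1
Carol's hat is red.

red


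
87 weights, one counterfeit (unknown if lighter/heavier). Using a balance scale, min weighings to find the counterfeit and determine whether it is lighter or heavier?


Let n = 87. 174 possibilities (n weights × lighter/heavier); each weighing has 3 outcomes.
Bound for k weighings: say the first weighing puts j weights on each pan. If it tips, the 2j weighed weights remain suspects (each with a known direction) and k-1 weighings give 3^(k-1) outcomes; 3^(k-1) is odd, so 2j ≤ 3^(k-1) - 1. If it balances, the n - 2j unweighed weights remain with direction unknown: 2(n - 2j) ≤ 3^(k-1) - 1 by the same parity argument. Adding, n ≤ (3^(k-1) - 1) + (3^(k-1) - 1)/2 = (3^k - 3)/2, and the classical three-group strategy achieves this (3 weights in 2 weighings, 12 in 3, 39 in 4, 120 in 5).
So we need the smallest k with (3^k - 3)/2 ≥ 87.
k = 4: (3^4 - 3)/2 = 39 < 87 ✗
k = 5: (3^5 - 3)/2 = 120 ≥ 87 ✓

5


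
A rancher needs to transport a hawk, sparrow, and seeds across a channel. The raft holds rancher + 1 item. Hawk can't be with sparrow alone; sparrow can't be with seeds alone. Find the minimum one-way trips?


1. rancher+sparrow → 2. rancher ← 3. rancher+hawk → 4. rancher+sparrow ← 5. rancher+seeds → 6. rancher ← 7. rancher+sparrow →
Minimum trips = 7

7


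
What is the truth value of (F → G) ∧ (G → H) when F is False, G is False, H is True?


F = False, G = False, H = True
Step 1: F → G is false only when F=True and G=False. Result: True
Step 2: G → H is false only when G=True and H=False. Result: True
Step 3: True ∧ True = True

True


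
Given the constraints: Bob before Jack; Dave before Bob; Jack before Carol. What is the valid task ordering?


Constraints: Bob before Jack; Dave before Bob; Jack before Carol
Method: repeatedly schedule the remaining task that has no remaining task required before it.
  Step 1: remaining {Carol, Jack, Dave, Bob}; every task except Dave still has a predecessor pending → schedule Dave.
  Step 2: remaining {Carol, Jack, Bob}; every task except Bob still has a predecessor pending → schedule Bob.
  Step 3: remaining {Carol, Jack}; every task except Jack still has a predecessor pending → schedule Jack.
  Step 4: only Carol remains → schedule Carol.
Resulting order:

Dave → Bob → Jack → Carol


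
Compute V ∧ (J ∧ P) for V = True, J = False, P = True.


V = True, J = False, P = True
Step 1: J ∧ P = False AND True = False
Step 2: V ∧ False = True AND False = False
AND is true only when ALL operands are true.

False


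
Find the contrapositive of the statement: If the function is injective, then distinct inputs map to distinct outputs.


Original: If the function is injective, then distinct inputs map to distinct outputs
Contrapositive: If ¬Q, then ¬P
Negate Q: not (distinct inputs map to distinct outputs)
Negate P: not (the function is injective)

If not (distinct inputs map to distinct outputs), then not (the function is injective).


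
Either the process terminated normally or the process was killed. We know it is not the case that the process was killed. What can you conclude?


Disjunctive syllogism: P ∨ Q, ¬P ⊢ Q
Disjunction: the process terminated normally ∨ the process was killed
We know it is not the case that the process was killed.
By disjunctive syllogism, the other disjunct must be true.

The process terminated normally


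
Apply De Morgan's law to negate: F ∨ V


De Morgan's law: ¬(P ∨ Q) ≡ ¬P ∧ ¬Q
¬(F ∨ V) = ¬F ∧ ¬V

¬F ∧ ¬V


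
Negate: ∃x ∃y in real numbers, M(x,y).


Original: ∃x ∃y M(x,y)
Rule: ¬∀→∃, ¬∃→∀, negate predicate.
Negation: ∀x ∀y ¬M(x,y)

∀x ∀y ¬M(x,y)


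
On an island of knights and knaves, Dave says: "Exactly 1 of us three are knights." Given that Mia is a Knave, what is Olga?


Dave claims exactly 1 knights among Dave, Mia, Olga.
Given: Mia is a Knave.

Case 1: Dave is a Knight (tells truth)
  Then exactly 1 of the three are knights.
  Counting Dave, Mia: 1 knight(s) so far. Need 0 more → Olga = Knave.
Case 2: Dave is a Knave (lies)
  Then the count is NOT 1.
  If Olga = Knight, count = 1 = 1 → claim would be true, contradicts lie.
  If Olga = Knave, count = 0 ≠ 1 → lie confirmed ✓

Olga is a Knave.

Knave


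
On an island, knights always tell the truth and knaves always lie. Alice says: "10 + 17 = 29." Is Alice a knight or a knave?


Statement: "10 + 17 = 29."
Actual: 10 + 17 = 27
Claimed: 29
Statement is FALSE → Alice lies → Knave

Knave


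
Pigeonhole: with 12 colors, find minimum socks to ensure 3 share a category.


Pigeonhole: to guarantee k in one of n categories, need (k-1)×n + 1.
k = 3, n = 12
Minimum = (3-1) × 12 + 1 = 2 × 12 + 1

25


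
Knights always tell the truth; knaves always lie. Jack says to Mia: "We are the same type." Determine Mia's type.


Jack says: "We are the same type."
Case 1: Jack is a Knight (truth-teller)
  Statement is true → they ARE the same → Mia is also a Knight
Case 2: Jack is a Knave (liar)
  Statement is false → they are NOT the same → Mia is a Knight
In both cases, Mia is a Knight.

Knight


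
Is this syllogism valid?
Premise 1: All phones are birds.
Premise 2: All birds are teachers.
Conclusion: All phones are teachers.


Premise 1: All phones are birds.
Premise 2: All birds are teachers.
Conclusion: All phones are teachers.
Barbara syllogism (AAA-1): All A are B, All B are C → All A are C.
Middle term (birds) distributed in premise 2.

Valid


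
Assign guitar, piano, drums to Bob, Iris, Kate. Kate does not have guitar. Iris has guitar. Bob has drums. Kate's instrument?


From clues:
  Bob → drums
  Iris → guitar
By elimination, Kate gets the remaining.

piano


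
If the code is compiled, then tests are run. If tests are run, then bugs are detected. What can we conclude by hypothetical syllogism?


Hypothetical syllogism: P → Q, Q → R ⊢ P → R
Premise 1: the code is compiled → tests are run
Premise 2: tests are run → bugs are detected
Chain the implications: the middle term (tests are run) links the two.
Conclusion: If the code is compiled, then bugs are detected.

If the code is compiled, then bugs are detected.


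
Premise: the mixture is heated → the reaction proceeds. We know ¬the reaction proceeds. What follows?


Modus tollens: P → Q, ¬Q ⊢ ¬P
P: the mixture is heated
Q: the reaction proceeds
We have P → Q and Q is false.
By modus tollens, P must be false.

It is not the case that the mixture is heated


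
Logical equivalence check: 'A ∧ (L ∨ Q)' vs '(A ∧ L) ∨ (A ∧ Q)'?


Expression 1: A ∧ (L ∨ Q)
Expression 2: (A ∧ L) ∨ (A ∧ Q)
Truth table (A L Q | Expr1 Expr2):
  T T T |   T     T
  T T F |   T     T
  T F T |   T     T
  T F F |   F     F
  F T T |   F     F
  F T F |   F     F
  F F T |   F     F
  F F F |   F     F
All 8 rows agree, so the expressions are logically equivalent.

Yes


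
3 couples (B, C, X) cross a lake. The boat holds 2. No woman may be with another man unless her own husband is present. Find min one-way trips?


Label couples B, C, X (H = husband, W = wife).
Counting alone: 6 people, the boat carries 2 and someone must bring it back, so each round trip nets at most +1 on the far side until the last crossing → at least 9 trips. The jealousy constraint makes 9 impossible; the shortest valid schedule has 11:
1. WB+WC →  (far: WB,WC; near: HB,HC,HX,WX)
2. WB ←       (far: WC; near: HB,HC,HX,WB,WX)
3. WB+WX →  (far: WB,WC,WX; near: HB,HC,HX)
4. WB ←       (far: WC,WX; near: HB,HC,HX,WB)
5. HC+HX →  (far: HC,WC,HX,WX; near: HB,WB)
6. HC+WC ←  (far: HX,WX; near: HB,WB,HC,WC)
7. HB+HC →  (far: HB,HC,HX,WX; near: WB,WC)
8. WX ←       (far: HB,HC,HX; near: WB,WC,WX)
9. WB+WC →  (far: HB,WB,HC,WC,HX; near: WX)
10. HX ←      (far: HB,WB,HC,WC; near: HX,WX)
11. HX+WX → (far: all six; near: empty)
In every state each wife is either with her husband or with no other man.
Minimum trips = 11

11


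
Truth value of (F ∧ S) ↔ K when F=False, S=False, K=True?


F = False, S = False, K = True
Expression: (F ∧ S) ↔ K
Step 1: F ∧ S = False AND False = False
Step 2: (False) ↔ K = (False iff True) = False

False


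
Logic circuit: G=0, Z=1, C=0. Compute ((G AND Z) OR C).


G AND Z = 0&1 = 0
0 OR 0 = 0

0


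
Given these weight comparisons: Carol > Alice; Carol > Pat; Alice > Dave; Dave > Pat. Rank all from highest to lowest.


Constraints: Carol > Alice; Carol > Pat; Alice > Dave; Dave > Pat
Method: at each step, the next-highest is the one remaining person who never appears on the smaller side of a constraint between remaining people.
  Step 1: remaining {Carol, Alice, Dave, Pat}; on the smaller side: {Alice, Dave, Pat} → Carol is next (Carol > Alice; Carol > Pat).
  Step 2: remaining {Alice, Dave, Pat}; on the smaller side: {Dave, Pat} → Alice is next (Alice > Dave).
  Step 3: remaining {Dave, Pat}; on the smaller side: {Pat} → Dave is next (Dave > Pat).
  Step 4: only Pat remains → lowest.
Final ranking (highest to lowest):

Carol > Alice > Dave > Pat


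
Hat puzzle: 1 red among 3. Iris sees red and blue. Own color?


Total red = 1, seen red = 1
Own red = 1 - 1 = 0
Iris's hat is blue.

blue


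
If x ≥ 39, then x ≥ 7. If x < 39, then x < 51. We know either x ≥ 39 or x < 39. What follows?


Constructive dilemma: (P → Q) ∧ (R → S), P ∨ R ⊢ Q ∨ S
Premise 1: x ≥ 39 → x ≥ 7
Premise 2: x < 39 → x < 51
Premise 3: x ≥ 39 ∨ x < 39
Case 1: Assuming x ≥ 39, then by Premise 1, x ≥ 7.
Case 2: Assuming x < 39, then by Premise 2, x < 51.
Since one of x ≥ 39 or x < 39 must hold, we get x ≥ 7 or x < 51.

x ≥ 7 or x < 51.


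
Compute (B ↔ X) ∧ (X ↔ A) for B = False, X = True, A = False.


B = False, X = True, A = False
Step 1: B ↔ X is true when B and X have the same value. Result: False
Step 2: X ↔ A is true when X and A have the same value. Result: False
Step 3: False ∧ False = False

False


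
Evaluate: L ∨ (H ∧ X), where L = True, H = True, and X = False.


L = True, H = True, X = False
Step 1: H ∧ X = True AND False = False
Step 2: L ∨ False = True OR False = True
AND evaluated first (higher precedence); then OR applied.

True


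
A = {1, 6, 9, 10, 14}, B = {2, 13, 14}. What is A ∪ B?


A = {1, 6, 9, 10, 14}
B = {2, 13, 14}
Operation: union
All elements combined: 1, 2, 6, 9, 10, 13, 14

{1, 2, 6, 9, 10, 13, 14}


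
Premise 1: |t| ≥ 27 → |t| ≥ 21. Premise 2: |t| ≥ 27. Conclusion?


Modus ponens: P → Q, P ⊢ Q
P: |t| ≥ 27
Q: |t| ≥ 21
We have P → Q and P is true.
By modus ponens, Q must be true.

|t| ≥ 21


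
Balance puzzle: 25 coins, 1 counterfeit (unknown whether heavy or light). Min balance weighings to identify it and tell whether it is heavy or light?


Let n = 25. 50 possibilities (n coins × lighter/heavier); each weighing has 3 outcomes.
Bound for k weighings: say the first weighing puts j coins on each pan. If it tips, the 2j weighed coins remain suspects (each with a known direction) and k-1 weighings give 3^(k-1) outcomes; 3^(k-1) is odd, so 2j ≤ 3^(k-1) - 1. If it balances, the n - 2j unweighed coins remain with direction unknown: 2(n - 2j) ≤ 3^(k-1) - 1 by the same parity argument. Adding, n ≤ (3^(k-1) - 1) + (3^(k-1) - 1)/2 = (3^k - 3)/2, and the classical three-group strategy achieves this (3 coins in 2 weighings, 12 in 3, 39 in 4, 120 in 5).
So we need the smallest k with (3^k - 3)/2 ≥ 25.
k = 3: (3^3 - 3)/2 = 12 < 25 ✗
k = 4: (3^4 - 3)/2 = 39 ≥ 25 ✓

4


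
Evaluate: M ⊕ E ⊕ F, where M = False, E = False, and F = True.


M = False, E = False, F = True
Step 1: M ⊕ E = False XOR False = False
Step 2: False ⊕ F = False XOR True = True
XOR is true when an odd number of operands are true.

True


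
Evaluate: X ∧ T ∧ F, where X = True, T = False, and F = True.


X = True, T = False, F = True
Step 1: X ∧ T = True AND False = False
Step 2: (False) ∧ F = (False) AND True = False
AND is true only when ALL operands are true.

False


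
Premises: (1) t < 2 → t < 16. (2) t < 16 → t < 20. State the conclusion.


Hypothetical syllogism: P → Q, Q → R ⊢ P → R
Premise 1: t < 2 → t < 16
Premise 2: t < 16 → t < 20
Chain the implications: the middle term (t < 16) links the two.
Conclusion: If t < 2, then t < 20.

If t < 2, then t < 20.


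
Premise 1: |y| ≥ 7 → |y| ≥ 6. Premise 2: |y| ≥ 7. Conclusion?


Modus ponens: P → Q, P ⊢ Q
P: |y| ≥ 7
Q: |y| ≥ 6
We have P → Q and P is true.
By modus ponens, Q must be true.

|y| ≥ 6


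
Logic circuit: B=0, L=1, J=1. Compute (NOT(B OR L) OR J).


B OR L = 1
NOT(1) = 0
0 OR 1 = 1

1


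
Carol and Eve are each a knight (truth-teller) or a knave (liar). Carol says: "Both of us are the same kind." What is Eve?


Carol says: "Both of us are the same kind."
Case 1: Carol is a Knight (truth-teller)
  Statement is true → they ARE the same → Eve is also a Knight
Case 2: Carol is a Knave (liar)
  Statement is false → they are NOT the same → Eve is a Knight
In both cases, Eve is a Knight.

Knight


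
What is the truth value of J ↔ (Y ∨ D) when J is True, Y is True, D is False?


J = True, Y = True, D = False
Step 1: Y ∨ D = True OR False = True
Step 2: J ↔ (True): true when both sides have same truth value.
Result: True ↔ True = True

True


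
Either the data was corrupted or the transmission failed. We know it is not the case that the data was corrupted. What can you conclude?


Disjunctive syllogism: P ∨ Q, ¬P ⊢ Q
Disjunction: the data was corrupted ∨ the transmission failed
We know it is not the case that the data was corrupted.
By disjunctive syllogism, the other disjunct must be true.

The transmission failed


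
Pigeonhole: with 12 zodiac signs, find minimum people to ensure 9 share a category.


Pigeonhole: to guarantee k in one of n categories, need (k-1)×n + 1.
k = 9, n = 12
Minimum = (9-1) × 12 + 1 = 8 × 12 + 1

97


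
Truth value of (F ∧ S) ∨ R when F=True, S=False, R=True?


F = True, S = False, R = True
Expression: (F ∧ S) ∨ R
Step 1: F ∧ S = True AND False = False
Step 2: (False) ∨ R = False OR True = True

True


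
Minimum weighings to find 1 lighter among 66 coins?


Each weighing has 3 outcomes (left heavy / balance / right heavy), so k weighings distinguish at most 3^k cases; splitting into three near-equal groups achieves this.
Need 3^k ≥ 66: 3^3 = 27 < 66 ≤ 3^4 = 81
k = ⌈log₃(66)⌉ = 4

4


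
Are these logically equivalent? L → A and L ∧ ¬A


Expression 1: L → A
Expression 2: L ∧ ¬A
Truth table (L A | Expr1 Expr2):
  T T |   T     F   ← differ
  T F |   F     T   ← differ
  F T |   T     F   ← differ
  F F |   T     F   ← differ
Counterexample: L=T, A=T gives Expr1 = T but Expr2 = F, so the expressions are NOT logically equivalent.

No


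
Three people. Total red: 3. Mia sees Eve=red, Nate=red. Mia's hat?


Total red = 3, seen red = 2
Own red = 3 - 2 = 1
Mia's hat is red.

red


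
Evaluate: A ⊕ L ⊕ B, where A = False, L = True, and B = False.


A = False, L = True, B = False
Step 1: A ⊕ L = False XOR True = True
Step 2: True ⊕ B = True XOR False = True
XOR is true when an odd number of operands are true.

True


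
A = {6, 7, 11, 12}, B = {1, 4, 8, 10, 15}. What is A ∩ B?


A = {6, 7, 11, 12}
B = {1, 4, 8, 10, 15}
Operation: intersection
Elements in both: none

∅


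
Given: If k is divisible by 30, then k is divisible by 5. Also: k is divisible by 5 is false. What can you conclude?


Modus tollens: P → Q, ¬Q ⊢ ¬P
P: k is divisible by 30
Q: k is divisible by 5
We have P → Q and Q is false.
By modus tollens, P must be false.

It is not the case that k is divisible by 30


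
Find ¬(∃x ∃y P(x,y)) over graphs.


Original: ∃x ∃y P(x,y)
Rule: ¬∀→∃, ¬∃→∀, negate predicate.
Negation: ∀x ∀y ¬P(x,y)

∀x ∀y ¬P(x,y)


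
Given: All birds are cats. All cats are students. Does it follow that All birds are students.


Premise 1: All birds are cats.
Premise 2: All cats are students.
Conclusion: All birds are students.
Barbara syllogism (AAA-1): All A are B, All B are C → All A are C.
Middle term (cats) distributed in premise 2.

Valid


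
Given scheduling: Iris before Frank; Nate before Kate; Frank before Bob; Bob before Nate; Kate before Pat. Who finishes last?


Constraints: Iris before Frank; Nate before Kate; Frank before Bob; Bob before Nate; Kate before Pat
The last task can have nothing scheduled after it, so it must never appear on the left of a 'before'.
Tasks appearing before some other task: Iris, Nate, Frank, Bob, Kate.
The only task not in that list is Pat → it is last.

Pat


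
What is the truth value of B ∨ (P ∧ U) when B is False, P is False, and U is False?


B = False, P = False, U = False
Step 1: P ∧ U = False AND False = False
Step 2: B ∨ False = False OR False = False
AND evaluated first (higher precedence); then OR applied.

False


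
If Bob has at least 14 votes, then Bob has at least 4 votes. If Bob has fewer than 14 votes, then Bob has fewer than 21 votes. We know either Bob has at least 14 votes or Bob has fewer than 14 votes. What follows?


Constructive dilemma: (P → Q) ∧ (R → S), P ∨ R ⊢ Q ∨ S
Premise 1: Bob has at least 14 votes → Bob has at least 4 votes
Premise 2: Bob has fewer than 14 votes → Bob has fewer than 21 votes
Premise 3: Bob has at least 14 votes ∨ Bob has fewer than 14 votes
Case 1: Assuming Bob has at least 14 votes, then by Premise 1, Bob has at least 4 votes.
Case 2: Assuming Bob has fewer than 14 votes, then by Premise 2, Bob has fewer than 21 votes.
Since one of Bob has at least 14 votes or Bob has fewer than 14 votes must hold, we get Bob has at least 4 votes or Bob has fewer than 21 votes.

Bob has at least 4 votes or Bob has fewer than 21 votes.


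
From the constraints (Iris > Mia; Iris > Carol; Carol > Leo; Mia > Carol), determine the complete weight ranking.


Constraints: Iris > Mia; Iris > Carol; Carol > Leo; Mia > Carol
Method: at each step, the next-highest is the one remaining person who never appears on the smaller side of a constraint between remaining people.
  Step 1: remaining {Leo, Carol, Mia, Iris}; on the smaller side: {Leo, Carol, Mia} → Iris is next (Iris > Mia; Iris > Carol).
  Step 2: remaining {Leo, Carol, Mia}; on the smaller side: {Leo, Carol} → Mia is next (Mia > Carol).
  Step 3: remaining {Leo, Carol}; on the smaller side: {Leo} → Carol is next (Carol > Leo).
  Step 4: only Leo remains → lowest.
Final ranking (highest to lowest):

Iris > Mia > Carol > Leo


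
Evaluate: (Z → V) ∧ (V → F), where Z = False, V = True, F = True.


Z = False, V = True, F = True
Step 1: Z → V is false only when Z=True and V=False. Result: True
Step 2: V → F is false only when V=True and F=False. Result: True
Step 3: True ∧ True = True

True


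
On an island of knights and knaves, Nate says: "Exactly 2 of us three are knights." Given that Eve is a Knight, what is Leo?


Nate claims exactly 2 knights among Nate, Eve, Leo.
Given: Eve is a Knight.

Case 1: Nate is a Knight (tells truth)
  Then exactly 2 of the three are knights.
  Counting Nate, Eve: 2 knight(s) so far. Need 0 more → Leo = Knave.
Case 2: Nate is a Knave (lies)
  Then the count is NOT 2.
  If Leo = Knight, count = 2 = 2 → claim would be true, contradicts lie.
  If Leo = Knave, count = 1 ≠ 2 → lie confirmed ✓

Leo is a Knave.

Knave


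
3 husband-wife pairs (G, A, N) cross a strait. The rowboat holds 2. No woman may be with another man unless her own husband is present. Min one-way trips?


Label couples G, A, N (H = husband, W = wife).
Counting alone: 6 people, the rowboat carries 2 and someone must bring it back, so each round trip nets at most +1 on the far side until the last crossing → at least 9 trips. The jealousy constraint makes 9 impossible; the shortest valid schedule has 11:
1. WG+WA →  (far: WG,WA; near: HG,HA,HN,WN)
2. WG ←       (far: WA; near: HG,HA,HN,WG,WN)
3. WG+WN →  (far: WG,WA,WN; near: HG,HA,HN)
4. WG ←       (far: WA,WN; near: HG,HA,HN,WG)
5. HA+HN →  (far: HA,WA,HN,WN; near: HG,WG)
6. HA+WA ←  (far: HN,WN; near: HG,WG,HA,WA)
7. HG+HA →  (far: HG,HA,HN,WN; near: WG,WA)
8. WN ←       (far: HG,HA,HN; near: WG,WA,WN)
9. WG+WA →  (far: HG,WG,HA,WA,HN; near: WN)
10. HN ←      (far: HG,WG,HA,WA; near: HN,WN)
11. HN+WN → (far: all six; near: empty)
In every state each wife is either with her husband or with no other man.
Minimum trips = 11

11


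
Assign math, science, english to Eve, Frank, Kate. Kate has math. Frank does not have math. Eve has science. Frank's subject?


From clues:
  Kate → math
  Eve → science
By elimination, Frank gets the remaining.

english


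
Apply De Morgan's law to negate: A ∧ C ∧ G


De Morgan's law: ¬(P ∧ Q ∧ R) ≡ ¬P ∨ ¬Q ∨ ¬R
¬(A ∧ C ∧ G) = ¬A ∨ ¬C ∨ ¬G

¬A ∨ ¬C ∨ ¬G


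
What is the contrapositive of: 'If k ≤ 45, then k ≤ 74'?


Original: If k ≤ 45, then k ≤ 74
Contrapositive: If ¬Q, then ¬P
Negate Q: not (k ≤ 74)
Negate P: not (k ≤ 45)

If not (k ≤ 74), then not (k ≤ 45).


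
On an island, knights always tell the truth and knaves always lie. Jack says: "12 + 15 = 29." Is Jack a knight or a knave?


Statement: "12 + 15 = 29."
Actual: 12 + 15 = 27
Claimed: 29
Statement is FALSE → Jack lies → Knave

Knave


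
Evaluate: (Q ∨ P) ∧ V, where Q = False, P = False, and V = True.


Q = False, P = False, V = True
Step 1: Q ∨ P = False OR False = False
Step 2: False ∧ V = False AND True = False
OR is true when at least one operand is true; AND requires both.

False


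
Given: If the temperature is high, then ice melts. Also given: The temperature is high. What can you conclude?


Modus ponens: P → Q, P ⊢ Q
P: the temperature is high
Q: ice melts
We have P → Q and P is true.
By modus ponens, Q must be true.

Ice melts


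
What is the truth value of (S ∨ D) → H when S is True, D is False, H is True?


S = True, D = False, H = True
Step 1: S ∨ D = True OR False = True
Step 2: (True) → H: false only when antecedent=True and H=False.
Result: True

True


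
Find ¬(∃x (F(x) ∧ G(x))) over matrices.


Original: ∃x (F(x) ∧ G(x))
Rule: ¬∀→∃, ¬∃→∀, negate predicate.
Negation: ∀x (¬F(x) ∨ ¬G(x))

∀x (¬F(x) ∨ ¬G(x))


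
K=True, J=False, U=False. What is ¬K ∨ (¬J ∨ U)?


K = True, J = False, U = False
Expression: ¬K ∨ (¬J ∨ U)
Step 1: ¬J = NOT False = True
Step 2: ¬J ∨ U = True OR False = True
Step 3: ¬K = NOT True = False
Step 4: (False) ∨ (True) = False OR True = True

True


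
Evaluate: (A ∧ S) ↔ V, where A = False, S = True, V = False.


A = False, S = True, V = False
Step 1: A ∧ S = False AND True = False
Step 2: (False) ↔ V: true when both sides have same truth value.
Result: False ↔ False = True

True


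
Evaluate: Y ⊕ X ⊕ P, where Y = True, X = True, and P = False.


Y = True, X = True, P = False
Step 1: Y ⊕ X = True XOR True = False
Step 2: False ⊕ P = False XOR False = False
XOR is true when an odd number of operands are true.

False


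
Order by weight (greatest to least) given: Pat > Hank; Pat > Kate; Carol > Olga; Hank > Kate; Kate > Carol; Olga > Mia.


Constraints: Pat > Hank; Pat > Kate; Carol > Olga; Hank > Kate; Kate > Carol; Olga > Mia
Method: at each step, the next-highest is the one remaining person who never appears on the smaller side of a constraint between remaining people.
  Step 1: remaining {Mia, Carol, Pat, Hank, Olga, Kate}; on the smaller side: {Mia, Carol, Hank, Olga, Kate} → Pat is next (Pat > Hank; Pat > Kate).
  Step 2: remaining {Mia, Carol, Hank, Olga, Kate}; on the smaller side: {Mia, Carol, Olga, Kate} → Hank is next (Hank > Kate).
  Step 3: remaining {Mia, Carol, Olga, Kate}; on the smaller side: {Mia, Carol, Olga} → Kate is next (Kate > Carol).
  Step 4: remaining {Mia, Carol, Olga}; on the smaller side: {Mia, Olga} → Carol is next (Carol > Olga).
  Step 5: remaining {Mia, Olga}; on the smaller side: {Mia} → Olga is next (Olga > Mia).
  Step 6: only Mia remains → lowest.
Final ranking (highest to lowest):

Pat > Hank > Kate > Carol > Olga > Mia


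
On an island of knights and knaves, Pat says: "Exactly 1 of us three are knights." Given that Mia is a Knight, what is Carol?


Pat claims exactly 1 knights among Pat, Mia, Carol.
Given: Mia is a Knight.

Case 1: Pat is a Knight (tells truth)
  Then exactly 1 of the three are knights.
  Counting Pat, Mia: 2 knight(s) so far. Need -1 more → impossible.
Case 2: Pat is a Knave (lies)
  Then the count is NOT 1.
  If Carol = Knave, count = 1 = 1 → claim would be true, contradicts lie.
  If Carol = Knight, count = 2 ≠ 1 → lie confirmed ✓

Carol is a Knight.

Knight


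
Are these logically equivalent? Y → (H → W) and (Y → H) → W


Expression 1: Y → (H → W)
Expression 2: (Y → H) → W
Truth table (Y H W | Expr1 Expr2):
  T T T |   T     T
  T T F |   F     F
  T F T |   T     T
  T F F |   T     T
  F T T |   T     T
  F T F |   T     F   ← differ
  F F T |   T     T
  F F F |   T     F   ← differ
Counterexample: Y=F, H=T, W=F gives Expr1 = T but Expr2 = F, so the expressions are NOT logically equivalent.

No


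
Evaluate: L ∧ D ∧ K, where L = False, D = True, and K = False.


L = False, D = True, K = False
Step 1: L ∧ D = False AND True = False
Step 2: (False) ∧ K = (False) AND False = False
AND is true only when ALL operands are true.

False


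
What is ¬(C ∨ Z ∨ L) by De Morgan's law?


De Morgan's law: ¬(P ∨ Q ∨ R) ≡ ¬P ∧ ¬Q ∧ ¬R
¬(C ∨ Z ∨ L) = ¬C ∧ ¬Z ∧ ¬L

¬C ∧ ¬Z ∧ ¬L


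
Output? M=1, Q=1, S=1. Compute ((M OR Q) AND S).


M OR Q = 1|1 = 1
1 AND 1 = 1

1


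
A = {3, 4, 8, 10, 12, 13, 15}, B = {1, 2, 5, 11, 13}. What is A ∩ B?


A = {3, 4, 8, 10, 12, 13, 15}
B = {1, 2, 5, 11, 13}
Operation: intersection
Elements in both: 13

{13}


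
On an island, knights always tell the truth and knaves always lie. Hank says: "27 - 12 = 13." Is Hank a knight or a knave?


Statement: "27 - 12 = 13."
Actual: 27 - 12 = 15
Claimed: 13
Statement is FALSE → Hank lies → Knave

Knave


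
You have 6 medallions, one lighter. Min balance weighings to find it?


Each weighing has 3 outcomes (left heavy / balance / right heavy), so k weighings distinguish at most 3^k cases; splitting into three near-equal groups achieves this.
Need 3^k ≥ 6: 3^1 = 3 < 6 ≤ 3^2 = 9
k = ⌈log₃(6)⌉ = 2

2


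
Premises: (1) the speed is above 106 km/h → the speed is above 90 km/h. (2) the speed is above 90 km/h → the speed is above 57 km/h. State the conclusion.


Hypothetical syllogism: P → Q, Q → R ⊢ P → R
Premise 1: the speed is above 106 km/h → the speed is above 90 km/h
Premise 2: the speed is above 90 km/h → the speed is above 57 km/h
Chain the implications: the middle term (the speed is above 90 km/h) links the two.
Conclusion: If the speed is above 106 km/h, then the speed is above 57 km/h.

If the speed is above 106 km/h, then the speed is above 57 km/h.


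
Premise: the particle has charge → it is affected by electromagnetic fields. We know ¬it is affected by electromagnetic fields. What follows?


Modus tollens: P → Q, ¬Q ⊢ ¬P
P: the particle has charge
Q: it is affected by electromagnetic fields
We have P → Q and Q is false.
By modus tollens, P must be false.

It is not the case that the particle has charge
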